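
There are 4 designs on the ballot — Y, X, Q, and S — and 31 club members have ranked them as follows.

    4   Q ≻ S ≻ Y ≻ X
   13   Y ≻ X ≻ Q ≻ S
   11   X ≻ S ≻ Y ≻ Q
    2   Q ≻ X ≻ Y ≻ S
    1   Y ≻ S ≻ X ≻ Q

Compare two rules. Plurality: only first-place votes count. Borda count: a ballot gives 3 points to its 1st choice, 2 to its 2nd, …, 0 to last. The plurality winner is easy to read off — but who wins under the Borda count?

X

Plurality first-place counts: Y 14, X 11, Q 6, S 0 → Y.
Borda totals: Y 59, X 64, Q 31, S 32 → X.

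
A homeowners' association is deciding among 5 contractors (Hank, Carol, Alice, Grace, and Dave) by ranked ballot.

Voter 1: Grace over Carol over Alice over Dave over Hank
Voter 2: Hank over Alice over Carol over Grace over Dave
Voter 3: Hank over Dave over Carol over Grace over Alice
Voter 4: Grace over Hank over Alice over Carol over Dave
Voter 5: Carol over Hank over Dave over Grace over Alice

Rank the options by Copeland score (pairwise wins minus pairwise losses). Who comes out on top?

Pairwise results:
  Hank vs Carol: Hank wins 3–2.
  Hank vs Alice: Hank wins 4–1.
  Hank vs Grace: Hank wins 3–2.
  Hank vs Dave: Hank wins 4–1.
  Carol vs Alice: Carol wins 3–2.
  Carol vs Grace: Carol wins 3–2.
  Carol vs Dave: Carol wins 4–1.
  Alice vs Grace: Grace wins 4–1.
  Alice vs Dave: Alice wins 3–2.
  Grace vs Dave: Grace wins 3–2.
Copeland scores (wins − losses):
  Hank: 4 − 0 = 4
  Carol: 3 − 1 = 2
  Alice: 1 − 3 = -2
  Grace: 2 − 2 = 0
  Dave: 0 − 4 = -4
Hank has the best Copeland score.

Hank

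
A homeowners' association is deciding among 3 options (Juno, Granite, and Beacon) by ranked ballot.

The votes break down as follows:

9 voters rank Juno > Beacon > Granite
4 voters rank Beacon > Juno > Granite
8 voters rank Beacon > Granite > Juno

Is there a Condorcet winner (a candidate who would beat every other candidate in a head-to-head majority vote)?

Yes

Head-to-head results (21 voters total):
Juno vs Granite: Juno wins 13–8.
Juno vs Beacon: Beacon wins 12–9.
Granite vs Beacon: Beacon wins 21–0.
Beacon beats each rival — Juno (12–9), Granite (21–0) — so Beacon is the Condorcet winner.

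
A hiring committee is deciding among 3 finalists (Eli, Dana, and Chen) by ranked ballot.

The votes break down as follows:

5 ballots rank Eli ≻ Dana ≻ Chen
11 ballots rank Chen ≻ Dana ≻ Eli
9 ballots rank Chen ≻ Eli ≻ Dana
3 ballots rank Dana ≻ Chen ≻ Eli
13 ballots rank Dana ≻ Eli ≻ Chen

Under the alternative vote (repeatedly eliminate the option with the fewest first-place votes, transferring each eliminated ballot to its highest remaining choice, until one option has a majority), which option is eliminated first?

Eli

Round 1: Chen 20, Dana 16, Eli 5. Eli has the fewest and is eliminated.
Round 2: Dana 21, Chen 20. Dana has a majority.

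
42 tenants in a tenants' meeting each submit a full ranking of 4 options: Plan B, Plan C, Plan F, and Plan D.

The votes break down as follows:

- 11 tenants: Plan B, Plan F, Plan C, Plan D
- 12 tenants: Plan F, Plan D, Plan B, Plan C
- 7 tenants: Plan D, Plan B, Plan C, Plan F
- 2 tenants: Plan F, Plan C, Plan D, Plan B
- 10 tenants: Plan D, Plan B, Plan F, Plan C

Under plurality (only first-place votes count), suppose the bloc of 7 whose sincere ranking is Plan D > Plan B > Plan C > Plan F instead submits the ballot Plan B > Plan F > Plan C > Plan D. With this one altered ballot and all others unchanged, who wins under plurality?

Plan B

First-place totals with the altered ballot: Plan B 18, Plan C 0, Plan F 14, Plan D 10.
The switch changes the winner from Plan D to Plan B.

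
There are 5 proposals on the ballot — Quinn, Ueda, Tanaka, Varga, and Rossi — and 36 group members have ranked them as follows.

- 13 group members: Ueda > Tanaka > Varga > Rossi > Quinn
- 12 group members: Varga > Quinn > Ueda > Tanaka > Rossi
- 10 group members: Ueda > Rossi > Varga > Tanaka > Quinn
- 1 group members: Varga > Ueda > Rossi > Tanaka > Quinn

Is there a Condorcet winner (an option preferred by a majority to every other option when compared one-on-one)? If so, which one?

Head-to-head results (36 voters total):
Quinn vs Ueda: Ueda wins 24–12.
Quinn vs Tanaka: Tanaka wins 24–12.
Quinn vs Varga: Varga wins 36–0.
Quinn vs Rossi: Rossi wins 24–12.
Ueda vs Tanaka: Ueda wins 36–0.
Ueda vs Varga: Ueda wins 23–13.
Ueda vs Rossi: Ueda wins 36–0.
Tanaka vs Varga: Varga wins 23–13.
Tanaka vs Rossi: Tanaka wins 25–11.
Varga vs Rossi: Varga wins 26–10.
Ueda beats each rival — Quinn (24–12), Tanaka (36–0), Varga (23–13), Rossi (36–0) — so Ueda is the Condorcet winner.

Ueda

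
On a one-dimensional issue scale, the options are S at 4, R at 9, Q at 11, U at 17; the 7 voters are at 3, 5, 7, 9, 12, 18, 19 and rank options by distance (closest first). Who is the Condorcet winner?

With single-peaked preferences on a line, the Condorcet winner is the candidate closest to the median voter.
The median voter (position 9) is closest to R at 9.
Check: R vs U — voters closer to R: 5 of 7.

R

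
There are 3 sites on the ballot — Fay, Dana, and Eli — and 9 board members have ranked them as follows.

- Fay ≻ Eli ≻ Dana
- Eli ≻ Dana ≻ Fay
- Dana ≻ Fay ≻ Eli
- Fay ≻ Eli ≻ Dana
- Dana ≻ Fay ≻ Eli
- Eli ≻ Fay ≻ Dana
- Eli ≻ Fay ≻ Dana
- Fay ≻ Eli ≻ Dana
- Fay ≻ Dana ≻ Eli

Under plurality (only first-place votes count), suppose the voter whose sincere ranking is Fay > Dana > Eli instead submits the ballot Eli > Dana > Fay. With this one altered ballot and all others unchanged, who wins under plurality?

Eli

First-place totals with the altered ballot: Fay 3, Dana 2, Eli 4.
The switch changes the winner from Fay to Eli.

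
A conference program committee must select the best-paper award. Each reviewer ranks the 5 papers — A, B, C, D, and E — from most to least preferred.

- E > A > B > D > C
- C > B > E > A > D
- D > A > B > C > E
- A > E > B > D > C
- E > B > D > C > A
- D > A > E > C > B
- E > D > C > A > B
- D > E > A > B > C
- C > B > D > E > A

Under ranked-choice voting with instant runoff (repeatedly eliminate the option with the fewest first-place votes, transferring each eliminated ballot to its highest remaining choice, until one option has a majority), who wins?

E

Round 1: D 3, E 3, C 2, A 1, B 0. B has the fewest and is eliminated.
Round 2: D 3, E 3, C 2, A 1. A has the fewest and is eliminated.
Round 3: E 4, D 3, C 2. C has the fewest and is eliminated.
Round 4: E 5, D 4. E has a majority.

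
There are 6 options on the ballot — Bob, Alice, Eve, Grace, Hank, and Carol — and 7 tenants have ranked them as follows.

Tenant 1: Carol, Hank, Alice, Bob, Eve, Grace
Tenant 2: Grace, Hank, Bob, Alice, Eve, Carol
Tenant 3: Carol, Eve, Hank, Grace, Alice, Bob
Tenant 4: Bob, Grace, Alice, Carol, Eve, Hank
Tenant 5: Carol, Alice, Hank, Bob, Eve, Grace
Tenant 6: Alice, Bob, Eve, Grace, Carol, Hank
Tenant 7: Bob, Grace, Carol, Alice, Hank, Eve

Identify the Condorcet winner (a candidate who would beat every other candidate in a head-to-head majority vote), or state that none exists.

No Condorcet winner

Head-to-head results (7 voters total):
Bob vs Alice: Alice wins 4–3.
Bob vs Eve: Bob wins 6–1.
Bob vs Grace: Bob wins 5–2.
Bob vs Hank: Hank wins 4–3.
Bob vs Carol: Bob wins 4–3.
Alice vs Eve: Alice wins 6–1.
Alice vs Grace: Grace wins 4–3.
Alice vs Hank: Alice wins 4–3.
Alice vs Carol: Carol wins 4–3.
Eve vs Grace: Eve wins 4–3.
Eve vs Hank: Hank wins 4–3.
Eve vs Carol: Carol wins 5–2.
Grace vs Hank: Grace wins 4–3.
Grace vs Carol: Grace wins 4–3.
Hank vs Carol: Carol wins 6–1.
No candidate beats all others: Bob beats Grace beats Alice beats Bob, a majority cycle.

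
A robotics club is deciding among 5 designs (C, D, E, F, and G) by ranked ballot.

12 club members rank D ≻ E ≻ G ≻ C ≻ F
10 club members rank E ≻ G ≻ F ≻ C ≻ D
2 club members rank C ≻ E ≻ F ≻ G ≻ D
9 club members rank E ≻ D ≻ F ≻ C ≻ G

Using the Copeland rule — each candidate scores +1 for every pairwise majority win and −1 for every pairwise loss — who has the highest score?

Pairwise results:
  C vs D: D wins 21–12.
  C vs E: E wins 31–2.
  C vs F: F wins 19–14.
  C vs G: G wins 22–11.
  D vs E: E wins 21–12.
  D vs F: D wins 21–12.
  D vs G: D wins 21–12.
  E vs F: E wins 33–0.
  E vs G: E wins 33–0.
  F vs G: G wins 22–11.
Copeland scores (wins − losses):
  C: 0 − 4 = -4
  D: 3 − 1 = 2
  E: 4 − 0 = 4
  F: 1 − 3 = -2
  G: 2 − 2 = 0
E has the best Copeland score.

E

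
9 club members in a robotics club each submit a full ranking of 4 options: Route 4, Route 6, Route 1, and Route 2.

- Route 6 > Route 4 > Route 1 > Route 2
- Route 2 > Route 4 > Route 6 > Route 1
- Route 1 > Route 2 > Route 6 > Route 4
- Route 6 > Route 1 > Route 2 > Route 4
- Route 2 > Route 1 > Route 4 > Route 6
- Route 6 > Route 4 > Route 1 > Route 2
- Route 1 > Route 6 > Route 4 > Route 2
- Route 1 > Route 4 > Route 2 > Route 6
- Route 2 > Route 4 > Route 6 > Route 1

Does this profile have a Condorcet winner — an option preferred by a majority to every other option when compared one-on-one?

No

Head-to-head results (9 voters total):
Route 4 vs Route 6: Route 6 wins 5–4.
Route 4 vs Route 1: Route 1 wins 5–4.
Route 4 vs Route 2: Route 2 wins 5–4.
Route 6 vs Route 1: Route 6 wins 5–4.
Route 6 vs Route 2: Route 2 wins 5–4.
Route 1 vs Route 2: Route 1 wins 6–3.
No candidate beats all others: Route 6 beats Route 1 beats Route 2 beats Route 6, a majority cycle.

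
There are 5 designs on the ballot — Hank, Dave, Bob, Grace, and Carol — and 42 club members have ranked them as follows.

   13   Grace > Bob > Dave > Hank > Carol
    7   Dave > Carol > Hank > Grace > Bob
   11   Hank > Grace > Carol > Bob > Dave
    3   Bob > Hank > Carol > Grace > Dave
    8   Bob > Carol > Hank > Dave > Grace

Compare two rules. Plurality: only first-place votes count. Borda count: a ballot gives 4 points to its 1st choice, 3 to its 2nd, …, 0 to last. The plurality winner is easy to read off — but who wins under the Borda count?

Plurality first-place counts: Hank 11, Dave 7, Bob 11, Grace 13, Carol 0 → Grace.
Borda totals: Hank 96, Dave 62, Bob 94, Grace 95, Carol 73 → Hank.

Hank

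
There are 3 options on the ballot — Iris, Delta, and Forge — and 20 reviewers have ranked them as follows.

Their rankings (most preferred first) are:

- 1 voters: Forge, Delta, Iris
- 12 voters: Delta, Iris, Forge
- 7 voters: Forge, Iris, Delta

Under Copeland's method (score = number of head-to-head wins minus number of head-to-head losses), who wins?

Pairwise results:
  Iris vs Delta: Delta wins 13–7.
  Iris vs Forge: Iris wins 12–8.
  Delta vs Forge: Delta wins 12–8.
Copeland scores (wins − losses):
  Iris: 1 − 1 = 0
  Delta: 2 − 0 = 2
  Forge: 0 − 2 = -2
Delta has the best Copeland score.

Delta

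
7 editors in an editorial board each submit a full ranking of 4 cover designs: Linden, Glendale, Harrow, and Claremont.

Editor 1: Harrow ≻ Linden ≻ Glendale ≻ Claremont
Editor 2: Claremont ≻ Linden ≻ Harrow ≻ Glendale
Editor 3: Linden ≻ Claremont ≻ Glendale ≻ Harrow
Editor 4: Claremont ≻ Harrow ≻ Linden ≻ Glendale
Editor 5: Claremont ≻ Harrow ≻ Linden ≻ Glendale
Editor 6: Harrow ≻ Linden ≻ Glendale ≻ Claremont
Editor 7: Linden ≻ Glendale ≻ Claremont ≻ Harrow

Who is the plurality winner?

Claremont

First-place vote totals:
  Linden: 2
  Glendale: 0
  Harrow: 2
  Claremont: 3
Claremont has the most first-place votes.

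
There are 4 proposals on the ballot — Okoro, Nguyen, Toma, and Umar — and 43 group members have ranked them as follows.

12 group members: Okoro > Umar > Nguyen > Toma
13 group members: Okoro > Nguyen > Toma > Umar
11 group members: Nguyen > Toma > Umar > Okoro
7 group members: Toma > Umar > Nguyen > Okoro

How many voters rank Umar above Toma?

Ballots ranking Umar above Toma: 12.
Ballots ranking Toma above Umar: 13+11+7 = 31.
So 12 of 43 voters prefer Umar to Toma.

12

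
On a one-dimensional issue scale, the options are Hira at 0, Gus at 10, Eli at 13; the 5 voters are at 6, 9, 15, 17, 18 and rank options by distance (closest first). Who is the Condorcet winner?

Eli

With single-peaked preferences on a line, the Condorcet winner is the candidate closest to the median voter.
The median voter (position 15) is closest to Eli at 13.
Check: Eli vs Hira — voters closer to Eli: 4 of 5.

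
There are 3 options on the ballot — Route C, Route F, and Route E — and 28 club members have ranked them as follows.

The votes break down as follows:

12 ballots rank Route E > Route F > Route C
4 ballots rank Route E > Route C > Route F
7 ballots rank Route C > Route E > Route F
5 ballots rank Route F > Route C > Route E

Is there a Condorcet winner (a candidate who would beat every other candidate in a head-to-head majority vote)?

Head-to-head results (28 voters total):
Route C vs Route F: Route F wins 17–11.
Route C vs Route E: Route E wins 16–12.
Route F vs Route E: Route E wins 23–5.
Route E beats each rival — Route C (16–12), Route F (23–5) — so Route E is the Condorcet winner.

Yes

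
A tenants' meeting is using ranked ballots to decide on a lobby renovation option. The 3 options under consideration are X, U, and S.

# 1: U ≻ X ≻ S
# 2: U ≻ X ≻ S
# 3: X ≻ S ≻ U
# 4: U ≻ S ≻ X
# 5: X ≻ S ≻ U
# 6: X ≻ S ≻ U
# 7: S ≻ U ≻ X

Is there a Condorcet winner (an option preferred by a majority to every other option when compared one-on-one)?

No

Head-to-head results (7 voters total):
X vs U: U wins 4–3.
X vs S: X wins 5–2.
U vs S: S wins 4–3.
No candidate beats all others: X beats S beats U beats X, a majority cycle.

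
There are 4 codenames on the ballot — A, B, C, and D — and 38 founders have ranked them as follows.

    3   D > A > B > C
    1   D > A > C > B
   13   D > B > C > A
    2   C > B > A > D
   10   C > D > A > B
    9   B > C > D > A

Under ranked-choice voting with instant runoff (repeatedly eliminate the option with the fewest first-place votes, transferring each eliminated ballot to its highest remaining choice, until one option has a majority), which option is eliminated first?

Round 1: D 17, C 12, B 9, A 0. A has the fewest and is eliminated.
Round 2: D 17, C 12, B 9. B has the fewest and is eliminated.
Round 3: C 21, D 17. C has a majority.

A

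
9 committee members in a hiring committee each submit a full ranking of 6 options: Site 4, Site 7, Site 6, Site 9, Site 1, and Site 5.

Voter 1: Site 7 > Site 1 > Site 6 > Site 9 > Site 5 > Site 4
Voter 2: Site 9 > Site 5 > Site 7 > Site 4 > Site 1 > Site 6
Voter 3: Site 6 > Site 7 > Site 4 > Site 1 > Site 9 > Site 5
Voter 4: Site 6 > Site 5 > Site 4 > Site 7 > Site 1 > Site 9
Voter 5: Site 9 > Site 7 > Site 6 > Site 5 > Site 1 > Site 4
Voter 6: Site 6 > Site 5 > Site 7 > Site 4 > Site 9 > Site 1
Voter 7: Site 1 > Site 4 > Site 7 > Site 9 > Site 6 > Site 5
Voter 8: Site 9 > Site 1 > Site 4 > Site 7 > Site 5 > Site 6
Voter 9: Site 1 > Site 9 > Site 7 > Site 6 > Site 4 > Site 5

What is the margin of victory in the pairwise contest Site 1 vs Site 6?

Ballots ranking Site 1 above Site 6: 5.
Ballots ranking Site 6 above Site 1: 4.
Site 1 wins 5–4, a margin of 1.

1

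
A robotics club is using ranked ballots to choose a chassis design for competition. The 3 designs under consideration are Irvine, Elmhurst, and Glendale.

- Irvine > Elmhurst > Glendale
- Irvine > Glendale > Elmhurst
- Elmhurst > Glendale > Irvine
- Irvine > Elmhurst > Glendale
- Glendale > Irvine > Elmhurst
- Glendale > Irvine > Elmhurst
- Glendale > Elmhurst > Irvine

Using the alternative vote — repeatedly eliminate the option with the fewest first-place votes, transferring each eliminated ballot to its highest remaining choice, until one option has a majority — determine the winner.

Glendale

Round 1: Irvine 3, Glendale 3, Elmhurst 1. Elmhurst has the fewest and is eliminated.
Round 2: Glendale 4, Irvine 3. Glendale has a majority.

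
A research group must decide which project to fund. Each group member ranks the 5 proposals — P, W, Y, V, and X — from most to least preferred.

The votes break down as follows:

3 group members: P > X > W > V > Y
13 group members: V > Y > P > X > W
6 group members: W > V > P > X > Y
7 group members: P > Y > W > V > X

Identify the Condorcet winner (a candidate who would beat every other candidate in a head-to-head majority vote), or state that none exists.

None — there is no Condorcet winner

Head-to-head results (29 voters total):
P vs W: P wins 23–6.
P vs Y: P wins 16–13.
P vs V: V wins 19–10.
P vs X: P wins 29–0.
W vs Y: Y wins 20–9.
W vs V: W wins 16–13.
W vs X: X wins 16–13.
Y vs V: V wins 22–7.
Y vs X: Y wins 20–9.
V vs X: V wins 26–3.
No candidate beats all others: P beats W beats V beats P, a majority cycle.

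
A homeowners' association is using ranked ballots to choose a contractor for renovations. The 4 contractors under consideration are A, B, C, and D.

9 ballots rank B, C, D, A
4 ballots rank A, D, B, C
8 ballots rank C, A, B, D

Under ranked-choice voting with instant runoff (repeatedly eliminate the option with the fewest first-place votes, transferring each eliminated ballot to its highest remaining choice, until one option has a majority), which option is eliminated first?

D

Round 1: B 9, C 8, A 4, D 0. D has the fewest and is eliminated.
Round 2: B 9, C 8, A 4. A has the fewest and is eliminated.
Round 3: B 13, C 8. B has a majority.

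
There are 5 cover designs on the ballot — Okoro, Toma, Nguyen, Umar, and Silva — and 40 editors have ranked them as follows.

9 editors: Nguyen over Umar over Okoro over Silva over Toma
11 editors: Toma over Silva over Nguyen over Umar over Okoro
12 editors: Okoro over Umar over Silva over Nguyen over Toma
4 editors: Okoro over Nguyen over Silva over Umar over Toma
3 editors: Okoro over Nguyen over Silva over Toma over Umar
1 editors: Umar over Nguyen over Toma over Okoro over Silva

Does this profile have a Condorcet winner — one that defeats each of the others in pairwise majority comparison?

No

Head-to-head results (40 voters total):
Okoro vs Toma: Okoro wins 28–12.
Okoro vs Nguyen: Nguyen wins 21–19.
Okoro vs Umar: Umar wins 21–19.
Okoro vs Silva: Okoro wins 29–11.
Toma vs Nguyen: Nguyen wins 29–11.
Toma vs Umar: Umar wins 26–14.
Toma vs Silva: Silva wins 28–12.
Nguyen vs Umar: Nguyen wins 27–13.
Nguyen vs Silva: Silva wins 23–17.
Umar vs Silva: Umar wins 22–18.
No candidate beats all others: Okoro beats Silva beats Nguyen beats Okoro, a majority cycle.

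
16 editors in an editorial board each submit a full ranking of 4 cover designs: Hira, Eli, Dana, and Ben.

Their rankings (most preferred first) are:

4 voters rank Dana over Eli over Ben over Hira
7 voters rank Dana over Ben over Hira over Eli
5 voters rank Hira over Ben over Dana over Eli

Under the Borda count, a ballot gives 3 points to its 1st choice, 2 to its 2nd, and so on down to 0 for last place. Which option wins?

Borda scores:
  Hira: 4·0 + 7·1 + 5·3 = 22
  Eli: 4·2 + 7·0 + 5·0 = 8
  Dana: 4·3 + 7·3 + 5·1 = 38
  Ben: 4·1 + 7·2 + 5·2 = 28
Dana has the highest total.

Dana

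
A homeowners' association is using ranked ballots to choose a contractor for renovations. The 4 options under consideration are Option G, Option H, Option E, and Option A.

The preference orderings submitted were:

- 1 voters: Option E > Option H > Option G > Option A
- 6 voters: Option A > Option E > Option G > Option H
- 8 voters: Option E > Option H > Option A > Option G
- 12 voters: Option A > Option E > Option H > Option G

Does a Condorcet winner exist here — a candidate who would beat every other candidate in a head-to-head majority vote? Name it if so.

Head-to-head results (27 voters total):
Option G vs Option H: Option H wins 21–6.
Option G vs Option E: Option E wins 27–0.
Option G vs Option A: Option A wins 26–1.
Option H vs Option E: Option E wins 27–0.
Option H vs Option A: Option A wins 18–9.
Option E vs Option A: Option A wins 18–9.
Option A beats each rival — Option G (26–1), Option H (18–9), Option E (18–9) — so Option A is the Condorcet winner.

Option A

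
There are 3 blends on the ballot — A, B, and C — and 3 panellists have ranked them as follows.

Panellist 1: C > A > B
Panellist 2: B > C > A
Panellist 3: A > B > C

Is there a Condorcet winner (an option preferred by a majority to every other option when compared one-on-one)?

Head-to-head results (3 voters total):
A vs B: A wins 2–1.
A vs C: C wins 2–1.
B vs C: B wins 2–1.
No candidate beats all others: A beats B beats C beats A, a majority cycle.

No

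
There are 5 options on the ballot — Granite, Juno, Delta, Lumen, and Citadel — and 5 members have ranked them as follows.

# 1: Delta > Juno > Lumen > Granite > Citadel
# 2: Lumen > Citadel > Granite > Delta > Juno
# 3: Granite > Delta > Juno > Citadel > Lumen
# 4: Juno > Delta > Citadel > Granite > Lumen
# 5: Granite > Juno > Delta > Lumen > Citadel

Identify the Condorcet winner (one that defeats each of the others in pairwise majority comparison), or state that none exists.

Head-to-head results (5 voters total):
Granite vs Juno: Granite wins 3–2.
Granite vs Delta: Granite wins 3–2.
Granite vs Lumen: Granite wins 3–2.
Granite vs Citadel: Granite wins 3–2.
Juno vs Delta: Delta wins 3–2.
Juno vs Lumen: Juno wins 4–1.
Juno vs Citadel: Juno wins 4–1.
Delta vs Lumen: Delta wins 4–1.
Delta vs Citadel: Delta wins 4–1.
Lumen vs Citadel: Lumen wins 3–2.
Granite beats each rival — Juno (3–2), Delta (3–2), Lumen (3–2), Citadel (3–2) — so Granite is the Condorcet winner.

Granite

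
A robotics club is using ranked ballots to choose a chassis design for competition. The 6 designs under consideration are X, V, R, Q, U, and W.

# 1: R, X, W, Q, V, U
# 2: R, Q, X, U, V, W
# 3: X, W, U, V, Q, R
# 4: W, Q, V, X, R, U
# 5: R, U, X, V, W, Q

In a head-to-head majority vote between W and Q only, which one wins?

W

Ballots ranking W above Q: 4.
Ballots ranking Q above W: 1.
W wins the head-to-head, 4–1.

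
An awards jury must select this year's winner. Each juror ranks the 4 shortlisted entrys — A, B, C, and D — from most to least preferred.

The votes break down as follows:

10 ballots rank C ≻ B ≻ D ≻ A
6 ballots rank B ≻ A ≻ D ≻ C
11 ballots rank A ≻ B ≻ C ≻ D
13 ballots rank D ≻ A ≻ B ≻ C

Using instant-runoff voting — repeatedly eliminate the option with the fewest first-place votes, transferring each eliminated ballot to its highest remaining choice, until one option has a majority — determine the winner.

D

Round 1: D 13, A 11, C 10, B 6. B has the fewest and is eliminated.
Round 2: A 17, D 13, C 10. C has the fewest and is eliminated.
Round 3: D 23, A 17. D has a majority.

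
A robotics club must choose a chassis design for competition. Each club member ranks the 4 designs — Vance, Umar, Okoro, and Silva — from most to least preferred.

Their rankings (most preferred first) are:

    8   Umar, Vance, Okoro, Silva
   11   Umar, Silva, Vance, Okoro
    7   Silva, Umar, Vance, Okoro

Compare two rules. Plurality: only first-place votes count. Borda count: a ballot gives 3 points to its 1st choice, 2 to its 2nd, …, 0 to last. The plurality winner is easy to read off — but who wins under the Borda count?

Plurality first-place counts: Vance 0, Umar 19, Okoro 0, Silva 7 → Umar.
Borda totals: Vance 34, Umar 71, Okoro 8, Silva 43 → Umar.

Umar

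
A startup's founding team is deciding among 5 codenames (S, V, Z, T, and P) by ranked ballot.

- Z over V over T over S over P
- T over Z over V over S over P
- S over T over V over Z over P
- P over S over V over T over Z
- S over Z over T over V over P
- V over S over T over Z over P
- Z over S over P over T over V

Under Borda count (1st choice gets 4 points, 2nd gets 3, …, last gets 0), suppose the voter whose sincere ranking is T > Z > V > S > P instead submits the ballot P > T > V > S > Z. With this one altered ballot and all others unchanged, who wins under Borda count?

Borda totals with the altered ballot: S 19, V 14, Z 13, T 14, P 10.
The winner is unchanged: still S.

S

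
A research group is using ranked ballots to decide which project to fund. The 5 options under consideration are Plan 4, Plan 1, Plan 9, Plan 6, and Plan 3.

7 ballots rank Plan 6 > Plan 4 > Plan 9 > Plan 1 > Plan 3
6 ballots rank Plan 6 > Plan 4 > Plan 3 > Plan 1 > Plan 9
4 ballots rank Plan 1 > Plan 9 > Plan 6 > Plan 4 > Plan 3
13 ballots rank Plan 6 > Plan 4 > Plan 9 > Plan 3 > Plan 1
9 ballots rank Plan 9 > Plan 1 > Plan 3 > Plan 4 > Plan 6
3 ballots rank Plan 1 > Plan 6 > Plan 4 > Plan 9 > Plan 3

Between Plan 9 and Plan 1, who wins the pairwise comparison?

Ballots ranking Plan 9 above Plan 1: 7+13+9 = 29.
Ballots ranking Plan 1 above Plan 9: 6+4+3 = 13.
Plan 9 wins the head-to-head, 29–13.

Plan 9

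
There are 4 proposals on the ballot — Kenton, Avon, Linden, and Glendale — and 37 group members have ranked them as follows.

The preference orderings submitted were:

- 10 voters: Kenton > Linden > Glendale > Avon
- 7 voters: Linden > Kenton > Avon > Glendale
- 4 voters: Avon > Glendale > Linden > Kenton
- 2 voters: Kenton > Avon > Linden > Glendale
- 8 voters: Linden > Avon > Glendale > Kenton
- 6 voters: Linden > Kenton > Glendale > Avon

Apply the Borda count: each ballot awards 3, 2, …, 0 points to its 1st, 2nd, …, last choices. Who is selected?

Borda scores:
  Kenton: 10·3 + 7·2 + 4·0 + 2·3 + 8·0 + 6·2 = 62
  Avon: 10·0 + 7·1 + 4·3 + 2·2 + 8·2 + 6·0 = 39
  Linden: 10·2 + 7·3 + 4·1 + 2·1 + 8·3 + 6·3 = 89
  Glendale: 10·1 + 7·0 + 4·2 + 2·0 + 8·1 + 6·1 = 32
Linden has the highest total.

Linden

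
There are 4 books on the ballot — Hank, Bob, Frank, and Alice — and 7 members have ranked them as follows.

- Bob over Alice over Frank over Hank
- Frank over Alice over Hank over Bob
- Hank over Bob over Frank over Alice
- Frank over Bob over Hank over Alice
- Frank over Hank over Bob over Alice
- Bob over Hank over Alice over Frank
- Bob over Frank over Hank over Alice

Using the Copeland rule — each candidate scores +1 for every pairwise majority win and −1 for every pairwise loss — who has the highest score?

Pairwise results:
  Hank vs Bob: Bob wins 4–3.
  Hank vs Frank: Frank wins 5–2.
  Hank vs Alice: Hank wins 5–2.
  Bob vs Frank: Bob wins 4–3.
  Bob vs Alice: Bob wins 6–1.
  Frank vs Alice: Frank wins 5–2.
Copeland scores (wins − losses):
  Hank: 1 − 2 = -1
  Bob: 3 − 0 = 3
  Frank: 2 − 1 = 1
  Alice: 0 − 3 = -3
Bob has the best Copeland score.

Bob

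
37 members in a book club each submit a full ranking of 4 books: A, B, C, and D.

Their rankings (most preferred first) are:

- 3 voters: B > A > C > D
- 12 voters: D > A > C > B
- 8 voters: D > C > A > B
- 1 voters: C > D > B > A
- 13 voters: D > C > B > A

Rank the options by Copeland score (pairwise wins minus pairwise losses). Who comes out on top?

D

Pairwise results:
  A vs B: A wins 20–17.
  A vs C: C wins 22–15.
  A vs D: D wins 34–3.
  B vs C: C wins 34–3.
  B vs D: D wins 34–3.
  C vs D: D wins 33–4.
Copeland scores (wins − losses):
  A: 1 − 2 = -1
  B: 0 − 3 = -3
  C: 2 − 1 = 1
  D: 3 − 0 = 3
D has the best Copeland score.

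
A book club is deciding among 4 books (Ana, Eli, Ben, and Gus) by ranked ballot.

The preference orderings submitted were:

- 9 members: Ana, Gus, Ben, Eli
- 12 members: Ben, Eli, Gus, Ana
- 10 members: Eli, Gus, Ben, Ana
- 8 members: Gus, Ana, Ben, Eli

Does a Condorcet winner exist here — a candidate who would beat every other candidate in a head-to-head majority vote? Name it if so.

Head-to-head results (39 voters total):
Ana vs Eli: Eli wins 22–17.
Ana vs Ben: Ben wins 22–17.
Ana vs Gus: Gus wins 30–9.
Eli vs Ben: Ben wins 29–10.
Eli vs Gus: Eli wins 22–17.
Ben vs Gus: Gus wins 27–12.
No candidate beats all others: Eli beats Gus beats Ben beats Eli, a majority cycle.

None — there is no Condorcet winner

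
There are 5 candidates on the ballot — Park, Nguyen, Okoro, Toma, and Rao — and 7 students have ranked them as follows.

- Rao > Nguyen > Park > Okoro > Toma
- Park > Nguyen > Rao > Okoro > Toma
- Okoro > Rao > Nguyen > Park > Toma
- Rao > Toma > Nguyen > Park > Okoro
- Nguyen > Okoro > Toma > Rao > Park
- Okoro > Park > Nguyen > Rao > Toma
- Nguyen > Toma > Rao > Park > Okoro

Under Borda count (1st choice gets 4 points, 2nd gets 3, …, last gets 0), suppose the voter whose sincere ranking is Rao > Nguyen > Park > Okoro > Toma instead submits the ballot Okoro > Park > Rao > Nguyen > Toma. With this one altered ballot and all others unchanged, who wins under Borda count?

Nguyen

Borda totals with the altered ballot: Park 13, Nguyen 18, Okoro 16, Toma 8, Rao 15.
The winner is unchanged: still Nguyen.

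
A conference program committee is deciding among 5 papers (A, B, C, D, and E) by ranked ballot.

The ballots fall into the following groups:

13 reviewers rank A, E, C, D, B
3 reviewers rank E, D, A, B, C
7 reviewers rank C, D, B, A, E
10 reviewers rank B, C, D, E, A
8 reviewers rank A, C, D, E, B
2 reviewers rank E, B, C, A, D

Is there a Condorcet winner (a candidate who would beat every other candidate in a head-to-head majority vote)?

Head-to-head results (43 voters total):
A vs B: A wins 24–19.
A vs C: A wins 24–19.
A vs D: A wins 23–20.
A vs E: A wins 28–15.
B vs C: C wins 28–15.
B vs D: D wins 31–12.
B vs E: E wins 26–17.
C vs D: C wins 40–3.
C vs E: C wins 25–18.
D vs E: D wins 25–18.
A beats each rival — B (24–19), C (24–19), D (23–20), E (28–15) — so A is the Condorcet winner.

Yes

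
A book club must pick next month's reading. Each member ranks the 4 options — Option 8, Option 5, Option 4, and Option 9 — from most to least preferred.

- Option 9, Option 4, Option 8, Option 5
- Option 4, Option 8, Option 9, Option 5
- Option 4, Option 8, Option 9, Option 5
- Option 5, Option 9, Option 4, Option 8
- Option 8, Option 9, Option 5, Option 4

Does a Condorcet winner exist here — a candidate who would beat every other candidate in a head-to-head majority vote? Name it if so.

There is no Condorcet winner

Head-to-head results (5 voters total):
Option 8 vs Option 5: Option 8 wins 4–1.
Option 8 vs Option 4: Option 4 wins 4–1.
Option 8 vs Option 9: Option 8 wins 3–2.
Option 5 vs Option 4: Option 4 wins 3–2.
Option 5 vs Option 9: Option 9 wins 4–1.
Option 4 vs Option 9: Option 9 wins 3–2.
No candidate beats all others: Option 8 beats Option 9 beats Option 4 beats Option 8, a majority cycle.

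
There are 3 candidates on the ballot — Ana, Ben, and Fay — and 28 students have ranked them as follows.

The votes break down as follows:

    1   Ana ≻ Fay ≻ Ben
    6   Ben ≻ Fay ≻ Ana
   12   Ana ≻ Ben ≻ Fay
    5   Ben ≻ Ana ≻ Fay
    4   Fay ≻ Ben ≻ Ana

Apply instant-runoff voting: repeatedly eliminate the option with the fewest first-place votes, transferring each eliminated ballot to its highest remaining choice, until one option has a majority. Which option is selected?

Round 1: Ana 13, Ben 11, Fay 4. Fay has the fewest and is eliminated.
Round 2: Ben 15, Ana 13. Ben has a majority.

Ben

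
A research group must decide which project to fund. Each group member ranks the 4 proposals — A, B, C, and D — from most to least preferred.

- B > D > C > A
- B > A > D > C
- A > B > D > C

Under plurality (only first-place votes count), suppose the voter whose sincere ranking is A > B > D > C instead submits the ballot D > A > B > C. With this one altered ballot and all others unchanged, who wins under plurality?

B

First-place totals with the altered ballot: A 0, B 2, C 0, D 1.
The winner is unchanged: still B.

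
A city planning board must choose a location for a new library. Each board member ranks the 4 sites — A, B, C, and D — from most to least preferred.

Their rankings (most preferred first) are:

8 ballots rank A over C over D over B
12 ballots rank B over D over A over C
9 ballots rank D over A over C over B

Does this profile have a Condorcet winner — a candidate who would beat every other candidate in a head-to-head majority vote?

Head-to-head results (29 voters total):
A vs B: A wins 17–12.
A vs C: A wins 29–0.
A vs D: D wins 21–8.
B vs C: C wins 17–12.
B vs D: D wins 17–12.
C vs D: D wins 21–8.
D beats each rival — A (21–8), B (17–12), C (21–8) — so D is the Condorcet winner.

Yes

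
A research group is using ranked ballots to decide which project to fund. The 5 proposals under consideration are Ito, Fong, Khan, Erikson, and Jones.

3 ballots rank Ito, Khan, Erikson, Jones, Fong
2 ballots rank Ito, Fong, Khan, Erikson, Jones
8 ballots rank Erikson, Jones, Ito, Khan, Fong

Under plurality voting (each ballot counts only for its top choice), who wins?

Erikson

First-place vote totals:
  Ito: 5
  Fong: 0
  Khan: 0
  Erikson: 8
  Jones: 0
Erikson has the most first-place votes.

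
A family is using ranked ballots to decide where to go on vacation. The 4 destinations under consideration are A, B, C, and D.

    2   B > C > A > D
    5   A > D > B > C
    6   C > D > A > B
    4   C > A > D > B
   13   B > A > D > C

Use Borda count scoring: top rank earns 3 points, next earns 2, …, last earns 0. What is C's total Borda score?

Borda scores:
  A: 2·1 + 5·3 + 6·1 + 4·2 + 13·2 = 57
  B: 2·3 + 5·1 + 6·0 + 4·0 + 13·3 = 50
  C: 2·2 + 5·0 + 6·3 + 4·3 + 13·0 = 34
  D: 2·0 + 5·2 + 6·2 + 4·1 + 13·1 = 39

34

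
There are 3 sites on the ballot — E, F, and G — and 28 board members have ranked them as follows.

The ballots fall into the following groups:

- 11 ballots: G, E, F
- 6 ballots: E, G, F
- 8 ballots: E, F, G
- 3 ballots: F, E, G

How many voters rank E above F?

25

Ballots ranking E above F: 11+6+8 = 25.
Ballots ranking F above E: 3.
So 25 of 28 voters prefer E to F.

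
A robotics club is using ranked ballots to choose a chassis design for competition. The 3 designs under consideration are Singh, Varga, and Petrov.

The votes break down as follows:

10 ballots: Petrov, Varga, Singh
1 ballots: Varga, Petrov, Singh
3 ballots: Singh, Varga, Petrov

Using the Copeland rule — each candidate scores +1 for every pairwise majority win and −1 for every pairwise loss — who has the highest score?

Petrov

Pairwise results:
  Singh vs Varga: Varga wins 11–3.
  Singh vs Petrov: Petrov wins 11–3.
  Varga vs Petrov: Petrov wins 10–4.
Copeland scores (wins − losses):
  Singh: 0 − 2 = -2
  Varga: 1 − 1 = 0
  Petrov: 2 − 0 = 2
Petrov has the best Copeland score.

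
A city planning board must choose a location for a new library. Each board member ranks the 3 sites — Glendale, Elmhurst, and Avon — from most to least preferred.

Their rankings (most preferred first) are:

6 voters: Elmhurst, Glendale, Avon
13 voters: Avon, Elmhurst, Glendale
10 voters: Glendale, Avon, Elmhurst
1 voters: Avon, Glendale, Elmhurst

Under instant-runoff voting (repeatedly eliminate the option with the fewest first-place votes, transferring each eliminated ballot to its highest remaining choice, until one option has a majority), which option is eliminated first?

Elmhurst

Round 1: Avon 14, Glendale 10, Elmhurst 6. Elmhurst has the fewest and is eliminated.
Round 2: Glendale 16, Avon 14. Glendale has a majority.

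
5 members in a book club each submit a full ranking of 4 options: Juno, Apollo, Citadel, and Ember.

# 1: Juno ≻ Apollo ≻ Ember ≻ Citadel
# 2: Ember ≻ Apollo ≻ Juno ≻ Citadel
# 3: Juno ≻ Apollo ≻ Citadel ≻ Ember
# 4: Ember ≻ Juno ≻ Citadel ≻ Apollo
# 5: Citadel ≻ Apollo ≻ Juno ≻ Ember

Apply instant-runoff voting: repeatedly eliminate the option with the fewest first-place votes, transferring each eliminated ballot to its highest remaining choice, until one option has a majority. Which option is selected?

Juno

Round 1: Juno 2, Ember 2, Citadel 1, Apollo 0. Apollo has the fewest and is eliminated.
Round 2: Juno 2, Ember 2, Citadel 1. Citadel has the fewest and is eliminated.
Round 3: Juno 3, Ember 2. Juno has a majority.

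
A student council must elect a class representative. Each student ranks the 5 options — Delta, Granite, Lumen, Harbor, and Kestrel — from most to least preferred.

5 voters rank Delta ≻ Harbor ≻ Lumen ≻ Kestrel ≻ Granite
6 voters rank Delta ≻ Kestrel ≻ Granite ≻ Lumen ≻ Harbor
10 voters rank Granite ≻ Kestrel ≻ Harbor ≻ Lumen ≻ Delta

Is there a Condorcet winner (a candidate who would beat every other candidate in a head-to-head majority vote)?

Head-to-head results (21 voters total):
Delta vs Granite: Delta wins 11–10.
Delta vs Lumen: Delta wins 11–10.
Delta vs Harbor: Delta wins 11–10.
Delta vs Kestrel: Delta wins 11–10.
Granite vs Lumen: Granite wins 16–5.
Granite vs Harbor: Granite wins 16–5.
Granite vs Kestrel: Kestrel wins 11–10.
Lumen vs Harbor: Harbor wins 15–6.
Lumen vs Kestrel: Kestrel wins 16–5.
Harbor vs Kestrel: Kestrel wins 16–5.
Delta beats each rival — Granite (11–10), Lumen (11–10), Harbor (11–10), Kestrel (11–10) — so Delta is the Condorcet winner.

Yes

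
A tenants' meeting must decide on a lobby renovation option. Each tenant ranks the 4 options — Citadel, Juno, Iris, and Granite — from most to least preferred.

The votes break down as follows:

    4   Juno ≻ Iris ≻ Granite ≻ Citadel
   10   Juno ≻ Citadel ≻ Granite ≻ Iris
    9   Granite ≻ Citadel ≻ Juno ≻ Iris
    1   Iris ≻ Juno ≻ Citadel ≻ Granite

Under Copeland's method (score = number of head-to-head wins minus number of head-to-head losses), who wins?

Pairwise results:
  Citadel vs Juno: Juno wins 15–9.
  Citadel vs Iris: Citadel wins 19–5.
  Citadel vs Granite: Granite wins 13–11.
  Juno vs Iris: Juno wins 23–1.
  Juno vs Granite: Juno wins 15–9.
  Iris vs Granite: Granite wins 19–5.
Copeland scores (wins − losses):
  Citadel: 1 − 2 = -1
  Juno: 3 − 0 = 3
  Iris: 0 − 3 = -3
  Granite: 2 − 1 = 1
Juno has the best Copeland score.

Juno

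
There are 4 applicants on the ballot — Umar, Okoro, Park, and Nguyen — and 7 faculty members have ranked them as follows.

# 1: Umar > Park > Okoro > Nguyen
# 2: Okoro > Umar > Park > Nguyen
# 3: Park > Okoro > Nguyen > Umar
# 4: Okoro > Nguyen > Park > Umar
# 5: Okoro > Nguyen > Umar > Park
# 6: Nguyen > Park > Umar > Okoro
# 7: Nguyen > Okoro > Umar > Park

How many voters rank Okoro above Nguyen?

Ballots ranking Okoro above Nguyen: 5.
Ballots ranking Nguyen above Okoro: 2.
So 5 of 7 voters prefer Okoro to Nguyen.

5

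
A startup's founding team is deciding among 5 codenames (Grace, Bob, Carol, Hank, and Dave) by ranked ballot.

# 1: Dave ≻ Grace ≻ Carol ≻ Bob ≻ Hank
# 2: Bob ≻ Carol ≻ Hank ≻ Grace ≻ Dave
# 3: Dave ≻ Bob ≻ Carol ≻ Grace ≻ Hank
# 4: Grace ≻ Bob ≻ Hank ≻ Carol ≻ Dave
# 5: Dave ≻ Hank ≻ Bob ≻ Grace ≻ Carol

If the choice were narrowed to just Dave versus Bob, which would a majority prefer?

Dave

Ballots ranking Dave above Bob: 3.
Ballots ranking Bob above Dave: 2.
Dave wins the head-to-head, 3–2.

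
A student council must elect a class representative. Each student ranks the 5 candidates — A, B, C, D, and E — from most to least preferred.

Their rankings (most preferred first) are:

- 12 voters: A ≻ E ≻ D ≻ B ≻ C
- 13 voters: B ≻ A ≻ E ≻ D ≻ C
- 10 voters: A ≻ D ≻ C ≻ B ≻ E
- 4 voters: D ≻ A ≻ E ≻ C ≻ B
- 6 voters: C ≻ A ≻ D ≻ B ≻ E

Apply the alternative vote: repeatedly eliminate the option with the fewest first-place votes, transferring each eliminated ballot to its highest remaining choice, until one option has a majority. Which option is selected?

Round 1: A 22, B 13, C 6, D 4, E 0. E has the fewest and is eliminated.
Round 2: A 22, B 13, C 6, D 4. D has the fewest and is eliminated.
Round 3: A 26, B 13, C 6. A has a majority.

A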